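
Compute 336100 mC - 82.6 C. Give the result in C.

In C:
  336100 mC = 336100e-3 C = 336.1
  82.6 C → 82.6
Difference: 336.1 - 82.6 = 253.5

253.5 C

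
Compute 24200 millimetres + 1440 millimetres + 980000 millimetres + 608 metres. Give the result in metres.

In metres:
  24200 millimetres = 24200 × 10^-3 metres = 24.2
  1440 millimetres = 1440 × 10^-3 metres = 1.44
  980000 millimetres = 980000 × 10^-3 metres = 980
  608 metres → 608
Sum: 24.2 + 1.44 + 980 + 608 = 1613.64

1613.64 metres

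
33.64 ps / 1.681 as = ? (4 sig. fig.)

20010000

(33.64e-12) / (1.681e-18) = 20.012e6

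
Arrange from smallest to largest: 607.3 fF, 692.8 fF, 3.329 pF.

607.3 fF < 692.8 fF < 3.329 pF

607.3 fF = 0.0000000000006073 F
692.8 fF = 0.0000000000006928 F
3.329 pF = 0.000000000003329 F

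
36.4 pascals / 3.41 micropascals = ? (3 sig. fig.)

(36.4) / (3.41 × 10⁻⁶) = 10.67 × 10⁶

10700000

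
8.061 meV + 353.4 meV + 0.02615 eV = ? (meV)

In meV:
  8.061 meV → 8.061
  353.4 meV → 353.4
  0.02615 eV = 0.02615 × 10^3 meV = 26.15
Sum: 8.061 + 353.4 + 26.15 = 387.611

387.611 meV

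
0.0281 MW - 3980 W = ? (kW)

In kW:
  0.0281 MW = 0.0281 × 10^3 kW = 28.1
  3980 W = 3980 × 10^-3 kW = 3.98
Difference: 28.1 - 3.98 = 24.12

24.12 kW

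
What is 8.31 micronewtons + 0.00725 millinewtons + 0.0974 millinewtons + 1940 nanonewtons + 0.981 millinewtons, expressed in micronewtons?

1095.9 micronewtons

In micronewtons:
  8.31 micronewtons → 8.31
  0.00725 millinewtons = 0.00725 × 10³ micronewtons = 7.25
  0.0974 millinewtons = 0.0974 × 10³ micronewtons = 97.4
  1940 nanonewtons = 1940 × 10⁻³ micronewtons = 1.94
  0.981 millinewtons = 0.981 × 10³ micronewtons = 981
Sum: 8.31 + 7.25 + 97.4 + 1.94 + 981 = 1095.9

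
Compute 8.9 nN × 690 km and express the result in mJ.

8.9 × 10^-9 × 690 × 10^3 = 6141 × 10^-6 J

6.141 mJ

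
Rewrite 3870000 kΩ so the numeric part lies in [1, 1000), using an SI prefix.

3.87 GΩ

= 3.87e9 Ω; 1e9 is giga.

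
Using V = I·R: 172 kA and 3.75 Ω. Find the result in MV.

172e3 × 3.75 = 645e3 V

0.645 MV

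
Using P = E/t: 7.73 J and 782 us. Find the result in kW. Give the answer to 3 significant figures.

(7.73) / (782 × 10⁻⁶) = 0.0098849 × 10⁶ W

9.88 kW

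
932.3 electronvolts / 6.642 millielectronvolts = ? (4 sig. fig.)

(932.3) / (6.642 × 10^-3) = 140.36 × 10^3

140400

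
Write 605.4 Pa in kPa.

(no prefix) = 10^0, kilo = 10^3; factor is 10^-3.
605.4 × 10^-3 = 0.6054

0.6054 kPa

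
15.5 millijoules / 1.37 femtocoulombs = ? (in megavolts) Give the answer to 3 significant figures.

(15.5 × 10⁻³) / (1.37 × 10⁻¹⁵) = 11.314 × 10¹² V

11300000 megavolts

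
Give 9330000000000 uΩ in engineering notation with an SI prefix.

9.33 MΩ

= 9.33 × 10⁶ Ω; 10⁶ is mega.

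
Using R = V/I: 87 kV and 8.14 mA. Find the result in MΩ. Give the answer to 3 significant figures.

(87 × 10^3) / (8.14 × 10^-3) = 10.688 × 10^6 Ω

10.7 MΩ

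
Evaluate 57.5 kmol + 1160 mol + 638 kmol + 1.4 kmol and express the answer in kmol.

In kmol:
  57.5 kmol → 57.5
  1160 mol = 1160 × 10^-3 kmol = 1.16
  638 kmol → 638
  1.4 kmol → 1.4
Sum: 57.5 + 1.16 + 638 + 1.4 = 698.06

698.06 kmol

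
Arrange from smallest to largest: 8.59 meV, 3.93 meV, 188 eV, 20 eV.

8.59 meV = 0.00859 eV
3.93 meV = 0.00393 eV
188 eV = 188 eV
20 eV = 20 eV

3.93 meV < 8.59 meV < 20 eV < 188 eV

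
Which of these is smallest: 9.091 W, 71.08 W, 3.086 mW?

9.091 W = 9.091 W
71.08 W = 71.08 W
3.086 mW = 0.003086 W

3.086 mW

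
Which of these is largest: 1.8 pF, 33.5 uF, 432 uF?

432 uF

1.8 pF = 0.0000000000018 F
33.5 uF = 0.0000335 F
432 uF = 0.000432 F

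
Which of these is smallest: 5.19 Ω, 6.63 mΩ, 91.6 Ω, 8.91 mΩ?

6.63 mΩ

5.19 Ω = 5.19 Ω
6.63 mΩ = 0.00663 Ω
91.6 Ω = 91.6 Ω
8.91 mΩ = 0.00891 Ω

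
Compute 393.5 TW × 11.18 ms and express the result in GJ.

4399.33 GJ

393.5 × 10^12 × 11.18 × 10^-3 = 4399.33 × 10^9 J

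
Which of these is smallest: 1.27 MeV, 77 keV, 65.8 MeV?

1.27 MeV = 1270000 eV
77 keV = 77000 eV
65.8 MeV = 65800000 eV

77 keV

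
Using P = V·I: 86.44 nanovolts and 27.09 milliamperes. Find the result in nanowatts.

86.44e-9 × 27.09e-3 = 2341.6596e-12 W

2.3416596 nanowatts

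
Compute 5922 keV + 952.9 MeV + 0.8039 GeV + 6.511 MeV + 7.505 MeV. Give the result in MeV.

In MeV:
  5922 keV = 5922 × 10⁻³ MeV = 5.922
  952.9 MeV → 952.9
  0.8039 GeV = 0.8039 × 10³ MeV = 803.9
  6.511 MeV → 6.511
  7.505 MeV → 7.505
Sum: 5.922 + 952.9 + 803.9 + 6.511 + 7.505 = 1776.738

1776.738 MeV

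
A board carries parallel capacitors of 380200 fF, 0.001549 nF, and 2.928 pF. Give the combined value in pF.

In pF:
  380200 fF = 380200e-3 pF = 380.2
  0.001549 nF = 0.001549e3 pF = 1.549
  2.928 pF → 2.928
Sum: 380.2 + 1.549 + 2.928 = 384.677

384.677 pF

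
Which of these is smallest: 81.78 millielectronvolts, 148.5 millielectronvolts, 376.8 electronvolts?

81.78 millielectronvolts = 0.08178 electronvolts
148.5 millielectronvolts = 0.1485 electronvolts
376.8 electronvolts = 376.8 electronvolts

81.78 millielectronvolts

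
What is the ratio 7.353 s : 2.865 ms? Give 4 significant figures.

2566

(7.353) / (2.865 × 10^-3) = 2.5665 × 10^3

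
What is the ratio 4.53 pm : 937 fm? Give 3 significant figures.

(4.53e-12) / (937e-15) = 0.004835e3

4.83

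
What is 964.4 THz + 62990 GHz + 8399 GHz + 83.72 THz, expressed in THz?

In THz:
  964.4 THz → 964.4
  62990 GHz = 62990 × 10⁻³ THz = 62.99
  8399 GHz = 8399 × 10⁻³ THz = 8.399
  83.72 THz → 83.72
Sum: 964.4 + 62.99 + 8.399 + 83.72 = 1119.509

1119.509 THz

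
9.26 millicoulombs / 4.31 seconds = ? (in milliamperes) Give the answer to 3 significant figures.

(9.26 × 10⁻³) / (4.31) = 2.1485 × 10⁻³ A

2.15 milliamperes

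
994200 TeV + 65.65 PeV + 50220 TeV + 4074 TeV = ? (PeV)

In PeV:
  994200 TeV = 994200e-3 PeV = 994.2
  65.65 PeV → 65.65
  50220 TeV = 50220e-3 PeV = 50.22
  4074 TeV = 4074e-3 PeV = 4.074
Sum: 994.2 + 65.65 + 50.22 + 4.074 = 1114.144

1114.144 PeV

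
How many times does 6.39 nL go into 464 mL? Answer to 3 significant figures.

(464 × 10⁻³) / (6.39 × 10⁻⁹) = 72.61 × 10⁶

72600000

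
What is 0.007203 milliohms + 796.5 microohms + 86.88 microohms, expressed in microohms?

In microohms:
  0.007203 milliohms = 0.007203 × 10^3 microohms = 7.203
  796.5 microohms → 796.5
  86.88 microohms → 86.88
Sum: 7.203 + 796.5 + 86.88 = 890.583

890.583 microohms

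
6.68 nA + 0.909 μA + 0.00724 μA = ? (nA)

922.92 nA

In nA:
  6.68 nA → 6.68
  0.909 μA = 0.909 × 10^3 nA = 909
  0.00724 μA = 0.00724 × 10^3 nA = 7.24
Sum: 6.68 + 909 + 7.24 = 922.92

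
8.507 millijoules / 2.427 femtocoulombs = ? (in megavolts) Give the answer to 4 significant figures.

(8.507e-3) / (2.427e-15) = 3.50515e12 V

3505000 megavolts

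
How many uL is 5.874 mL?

5874 uL

milli = 10⁻³, micro = 10⁻⁶; factor is 10³.
5.874 × 10³ = 5874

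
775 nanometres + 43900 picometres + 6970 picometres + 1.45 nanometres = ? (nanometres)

827.32 nanometres

In nanometres:
  775 nanometres → 775
  43900 picometres = 43900 × 10⁻³ nanometres = 43.9
  6970 picometres = 6970 × 10⁻³ nanometres = 6.97
  1.45 nanometres → 1.45
Sum: 775 + 43.9 + 6.97 + 1.45 = 827.32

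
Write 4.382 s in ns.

4382000000 ns

(no prefix) = 10⁰, nano = 10⁻⁹; factor is 10⁹.
4.382 × 10⁹ = 4382000000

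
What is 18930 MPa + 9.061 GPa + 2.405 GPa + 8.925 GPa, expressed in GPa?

In GPa:
  18930 MPa = 18930 × 10^-3 GPa = 18.93
  9.061 GPa → 9.061
  2.405 GPa → 2.405
  8.925 GPa → 8.925
Sum: 18.93 + 9.061 + 2.405 + 8.925 = 39.321

39.321 GPa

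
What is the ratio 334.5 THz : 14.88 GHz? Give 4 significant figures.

(334.5e12) / (14.88e9) = 22.48e3

22480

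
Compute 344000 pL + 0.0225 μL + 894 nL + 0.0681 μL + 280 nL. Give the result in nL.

In nL:
  344000 pL = 344000 × 10⁻³ nL = 344
  0.0225 μL = 0.0225 × 10³ nL = 22.5
  894 nL → 894
  0.0681 μL = 0.0681 × 10³ nL = 68.1
  280 nL → 280
Sum: 344 + 22.5 + 894 + 68.1 + 280 = 1608.6

1608.6 nL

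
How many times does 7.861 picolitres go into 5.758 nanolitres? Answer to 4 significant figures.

(5.758 × 10^-9) / (7.861 × 10^-12) = 0.73248 × 10^3

732.5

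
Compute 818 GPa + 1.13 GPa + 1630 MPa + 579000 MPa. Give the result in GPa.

1399.76 GPa

In GPa:
  818 GPa → 818
  1.13 GPa → 1.13
  1630 MPa = 1630 × 10⁻³ GPa = 1.63
  579000 MPa = 579000 × 10⁻³ GPa = 579
Sum: 818 + 1.13 + 1.63 + 579 = 1399.76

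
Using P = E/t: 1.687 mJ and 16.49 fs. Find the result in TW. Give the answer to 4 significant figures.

0.1023 TW

(1.687 × 10⁻³) / (16.49 × 10⁻¹⁵) = 0.102304 × 10¹² W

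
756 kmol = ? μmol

kilo = 10^3, micro = 10^-6; factor is 10^9.
756 × 10^9 = 756000000000

756000000000 μmol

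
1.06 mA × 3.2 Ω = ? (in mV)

1.06 × 10^-3 × 3.2 = 3.392 × 10^-3 V

3.392 mV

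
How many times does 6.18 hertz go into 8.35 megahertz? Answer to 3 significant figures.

1350000

(8.35e6) / (6.18) = 1.351e6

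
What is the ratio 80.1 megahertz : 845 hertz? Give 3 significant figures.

94800

(80.1e6) / (845) = 0.09479e6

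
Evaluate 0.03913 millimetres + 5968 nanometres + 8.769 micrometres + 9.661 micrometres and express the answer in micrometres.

63.528 micrometres

In micrometres:
  0.03913 millimetres = 0.03913 × 10^3 micrometres = 39.13
  5968 nanometres = 5968 × 10^-3 micrometres = 5.968
  8.769 micrometres → 8.769
  9.661 micrometres → 9.661
Sum: 39.13 + 5.968 + 8.769 + 9.661 = 63.528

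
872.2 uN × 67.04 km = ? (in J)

872.2 × 10⁻⁶ × 67.04 × 10³ = 58472.288 × 10⁻³ J

58.472288 J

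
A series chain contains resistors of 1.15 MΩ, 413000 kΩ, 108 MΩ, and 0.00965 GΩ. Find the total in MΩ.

In MΩ:
  1.15 MΩ → 1.15
  413000 kΩ = 413000 × 10^-3 MΩ = 413
  108 MΩ → 108
  0.00965 GΩ = 0.00965 × 10^3 MΩ = 9.65
Sum: 1.15 + 413 + 108 + 9.65 = 531.8

531.8 MΩ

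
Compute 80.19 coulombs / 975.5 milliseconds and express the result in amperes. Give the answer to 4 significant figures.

(80.19) / (975.5 × 10^-3) = 0.082204 × 10^3 A

82.20 amperes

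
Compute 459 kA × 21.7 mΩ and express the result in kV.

9.9603 kV

459e3 × 21.7e-3 = 9960.3 V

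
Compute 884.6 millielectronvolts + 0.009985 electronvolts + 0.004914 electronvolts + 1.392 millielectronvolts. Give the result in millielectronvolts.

900.891 millielectronvolts

In millielectronvolts:
  884.6 millielectronvolts → 884.6
  0.009985 electronvolts = 0.009985e3 millielectronvolts = 9.985
  0.004914 electronvolts = 0.004914e3 millielectronvolts = 4.914
  1.392 millielectronvolts → 1.392
Sum: 884.6 + 9.985 + 4.914 + 1.392 = 900.891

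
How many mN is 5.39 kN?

5390000 mN

kilo = 10³, milli = 10⁻³; factor is 10⁶.
5.39 × 10⁶ = 5390000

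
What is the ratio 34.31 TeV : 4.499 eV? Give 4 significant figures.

7626000000000

(34.31 × 10¹²) / (4.499) = 7.6261 × 10¹²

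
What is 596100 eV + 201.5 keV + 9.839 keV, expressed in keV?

807.439 keV

In keV:
  596100 eV = 596100 × 10⁻³ keV = 596.1
  201.5 keV → 201.5
  9.839 keV → 9.839
Sum: 596.1 + 201.5 + 9.839 = 807.439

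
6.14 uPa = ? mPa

micro = 1e-6, milli = 1e-3; factor is 1e-3.
6.14 × 1e-3 = 0.00614

0.00614 mPa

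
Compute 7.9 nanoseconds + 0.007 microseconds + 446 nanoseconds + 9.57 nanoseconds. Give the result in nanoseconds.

470.47 nanoseconds

In nanoseconds:
  7.9 nanoseconds → 7.9
  0.007 microseconds = 0.007e3 nanoseconds = 7
  446 nanoseconds → 446
  9.57 nanoseconds → 9.57
Sum: 7.9 + 7 + 446 + 9.57 = 470.47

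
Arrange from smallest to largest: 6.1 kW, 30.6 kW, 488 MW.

6.1 kW < 30.6 kW < 488 MW

6.1 kW = 6100 W
30.6 kW = 30600 W
488 MW = 488000000 W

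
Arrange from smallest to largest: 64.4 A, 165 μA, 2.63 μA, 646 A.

2.63 μA < 165 μA < 64.4 A < 646 A

64.4 A = 64.4 A
165 μA = 0.000165 A
2.63 μA = 0.00000263 A
646 A = 646 A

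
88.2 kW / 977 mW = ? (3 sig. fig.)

90300

(88.2e3) / (977e-3) = 0.09028e6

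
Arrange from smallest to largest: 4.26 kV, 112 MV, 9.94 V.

4.26 kV = 4260 V
112 MV = 112000000 V
9.94 V = 9.94 V

9.94 V < 4.26 kV < 112 MV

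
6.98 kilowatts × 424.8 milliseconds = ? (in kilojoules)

6.98 × 10³ × 424.8 × 10⁻³ = 2965.104 J

2.965104 kilojoules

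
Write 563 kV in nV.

kilo = 10^3, nano = 10^-9; factor is 10^12.
563 × 10^12 = 563000000000000

563000000000000 nV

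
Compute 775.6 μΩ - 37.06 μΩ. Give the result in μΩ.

738.54 μΩ

In μΩ:
  775.6 μΩ → 775.6
  37.06 μΩ → 37.06
Difference: 775.6 - 37.06 = 738.54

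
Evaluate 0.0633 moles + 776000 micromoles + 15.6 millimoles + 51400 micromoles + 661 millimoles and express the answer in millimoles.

In millimoles:
  0.0633 moles = 0.0633e3 millimoles = 63.3
  776000 micromoles = 776000e-3 millimoles = 776
  15.6 millimoles → 15.6
  51400 micromoles = 51400e-3 millimoles = 51.4
  661 millimoles → 661
Sum: 63.3 + 776 + 15.6 + 51.4 + 661 = 1567.3

1567.3 millimoles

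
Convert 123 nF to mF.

0.000123 mF

nano = 10^-9, milli = 10^-3; factor is 10^-6.
123 × 10^-6 = 0.000123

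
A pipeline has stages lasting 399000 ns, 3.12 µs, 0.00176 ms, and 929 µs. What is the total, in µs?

In µs:
  399000 ns = 399000 × 10⁻³ µs = 399
  3.12 µs → 3.12
  0.00176 ms = 0.00176 × 10³ µs = 1.76
  929 µs → 929
Sum: 399 + 3.12 + 1.76 + 929 = 1332.88

1332.88 µs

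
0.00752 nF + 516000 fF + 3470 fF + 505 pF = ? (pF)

1031.99 pF

In pF:
  0.00752 nF = 0.00752e3 pF = 7.52
  516000 fF = 516000e-3 pF = 516
  3470 fF = 3470e-3 pF = 3.47
  505 pF → 505
Sum: 7.52 + 516 + 3.47 + 505 = 1031.99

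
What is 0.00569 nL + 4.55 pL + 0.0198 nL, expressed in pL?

30.04 pL

In pL:
  0.00569 nL = 0.00569 × 10³ pL = 5.69
  4.55 pL → 4.55
  0.0198 nL = 0.0198 × 10³ pL = 19.8
Sum: 5.69 + 4.55 + 19.8 = 30.04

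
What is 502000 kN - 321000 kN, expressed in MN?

In MN:
  502000 kN = 502000 × 10^-3 MN = 502
  321000 kN = 321000 × 10^-3 MN = 321
Difference: 502 - 321 = 181

181 MN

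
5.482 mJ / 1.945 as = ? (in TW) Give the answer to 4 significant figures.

2819 TW

(5.482e-3) / (1.945e-18) = 2.81851e15 W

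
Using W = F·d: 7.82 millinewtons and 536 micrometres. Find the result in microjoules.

4.19152 microjoules

7.82 × 10⁻³ × 536 × 10⁻⁶ = 4191.52 × 10⁻⁹ J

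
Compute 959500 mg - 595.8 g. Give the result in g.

In g:
  959500 mg = 959500e-3 g = 959.5
  595.8 g → 595.8
Difference: 959.5 - 595.8 = 363.7

363.7 g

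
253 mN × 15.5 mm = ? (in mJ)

253 × 10⁻³ × 15.5 × 10⁻³ = 3921.5 × 10⁻⁶ J

3.9215 mJ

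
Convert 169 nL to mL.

0.000169 mL

nano = 10^-9, milli = 10^-3; factor is 10^-6.
169 × 10^-6 = 0.000169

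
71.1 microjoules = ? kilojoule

0.0000000711 kilojoules

micro = 10⁻⁶, kilo = 10³; factor is 10⁻⁹.
71.1 × 10⁻⁹ = 0.0000000711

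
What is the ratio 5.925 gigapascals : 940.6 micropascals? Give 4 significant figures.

(5.925 × 10^9) / (940.6 × 10^-6) = 0.0062992 × 10^15

6299000000000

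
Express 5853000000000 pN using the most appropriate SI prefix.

5.853 N

= 5.853 N; mantissa already in [1, 1000).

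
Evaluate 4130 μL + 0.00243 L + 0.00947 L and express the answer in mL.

16.03 mL

In mL:
  4130 μL = 4130 × 10^-3 mL = 4.13
  0.00243 L = 0.00243 × 10^3 mL = 2.43
  0.00947 L = 0.00947 × 10^3 mL = 9.47
Sum: 4.13 + 2.43 + 9.47 = 16.03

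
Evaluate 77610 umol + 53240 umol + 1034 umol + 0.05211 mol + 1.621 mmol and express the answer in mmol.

In mmol:
  77610 umol = 77610e-3 mmol = 77.61
  53240 umol = 53240e-3 mmol = 53.24
  1034 umol = 1034e-3 mmol = 1.034
  0.05211 mol = 0.05211e3 mmol = 52.11
  1.621 mmol → 1.621
Sum: 77.61 + 53.24 + 1.034 + 52.11 + 1.621 = 185.615

185.615 mmol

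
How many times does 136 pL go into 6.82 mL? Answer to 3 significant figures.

(6.82 × 10^-3) / (136 × 10^-12) = 0.05015 × 10^9

50100000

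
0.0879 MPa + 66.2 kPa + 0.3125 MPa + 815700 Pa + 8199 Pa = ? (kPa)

1290.499 kPa

In kPa:
  0.0879 MPa = 0.0879e3 kPa = 87.9
  66.2 kPa → 66.2
  0.3125 MPa = 0.3125e3 kPa = 312.5
  815700 Pa = 815700e-3 kPa = 815.7
  8199 Pa = 8199e-3 kPa = 8.199
Sum: 87.9 + 66.2 + 312.5 + 815.7 + 8.199 = 1290.499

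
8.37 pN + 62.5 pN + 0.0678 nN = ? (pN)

138.67 pN

In pN:
  8.37 pN → 8.37
  62.5 pN → 62.5
  0.0678 nN = 0.0678e3 pN = 67.8
Sum: 8.37 + 62.5 + 67.8 = 138.67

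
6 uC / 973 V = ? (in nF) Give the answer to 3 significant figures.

(6 × 10⁻⁶) / (973) = 0.0061665 × 10⁻⁶ F

6.17 nF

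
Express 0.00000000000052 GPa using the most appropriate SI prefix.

= 520 × 10⁻⁶ Pa; 10⁻⁶ is micro.

520 uPa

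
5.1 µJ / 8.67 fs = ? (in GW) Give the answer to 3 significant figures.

0.588 GW

(5.1e-6) / (8.67e-15) = 0.58824e9 W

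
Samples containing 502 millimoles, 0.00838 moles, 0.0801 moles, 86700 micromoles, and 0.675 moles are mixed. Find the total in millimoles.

1352.18 millimoles

In millimoles:
  502 millimoles → 502
  0.00838 moles = 0.00838e3 millimoles = 8.38
  0.0801 moles = 0.0801e3 millimoles = 80.1
  86700 micromoles = 86700e-3 millimoles = 86.7
  0.675 moles = 0.675e3 millimoles = 675
Sum: 502 + 8.38 + 80.1 + 86.7 + 675 = 1352.18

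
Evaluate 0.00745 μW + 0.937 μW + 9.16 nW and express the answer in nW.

In nW:
  0.00745 μW = 0.00745e3 nW = 7.45
  0.937 μW = 0.937e3 nW = 937
  9.16 nW → 9.16
Sum: 7.45 + 937 + 9.16 = 953.61

953.61 nW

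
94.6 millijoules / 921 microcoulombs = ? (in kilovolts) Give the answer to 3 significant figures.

(94.6 × 10⁻³) / (921 × 10⁻⁶) = 0.10271 × 10³ V

0.103 kilovolts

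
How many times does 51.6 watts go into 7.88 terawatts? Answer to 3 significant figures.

153000000000

(7.88 × 10¹²) / (51.6) = 0.1527 × 10¹²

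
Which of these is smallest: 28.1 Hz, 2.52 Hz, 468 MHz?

2.52 Hz

28.1 Hz = 28.1 Hz
2.52 Hz = 2.52 Hz
468 MHz = 468000000 Hz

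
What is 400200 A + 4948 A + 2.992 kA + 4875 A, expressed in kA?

In kA:
  400200 A = 400200 × 10⁻³ kA = 400.2
  4948 A = 4948 × 10⁻³ kA = 4.948
  2.992 kA → 2.992
  4875 A = 4875 × 10⁻³ kA = 4.875
Sum: 400.2 + 4.948 + 2.992 + 4.875 = 413.015

413.015 kA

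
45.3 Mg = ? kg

45300 kg

mega = 10⁶, kilo = 10³; factor is 10³.
45.3 × 10³ = 45300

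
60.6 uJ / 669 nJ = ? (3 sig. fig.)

(60.6 × 10^-6) / (669 × 10^-9) = 0.09058 × 10^3

90.6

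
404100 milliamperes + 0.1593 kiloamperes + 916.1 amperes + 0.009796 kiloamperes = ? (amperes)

In amperes:
  404100 milliamperes = 404100 × 10^-3 amperes = 404.1
  0.1593 kiloamperes = 0.1593 × 10^3 amperes = 159.3
  916.1 amperes → 916.1
  0.009796 kiloamperes = 0.009796 × 10^3 amperes = 9.796
Sum: 404.1 + 159.3 + 916.1 + 9.796 = 1489.296

1489.296 amperes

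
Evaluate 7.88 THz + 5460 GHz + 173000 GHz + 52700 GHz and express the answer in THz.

In THz:
  7.88 THz → 7.88
  5460 GHz = 5460e-3 THz = 5.46
  173000 GHz = 173000e-3 THz = 173
  52700 GHz = 52700e-3 THz = 52.7
Sum: 7.88 + 5.46 + 173 + 52.7 = 239.04

239.04 THz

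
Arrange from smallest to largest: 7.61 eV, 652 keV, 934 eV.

7.61 eV < 934 eV < 652 keV

7.61 eV = 7.61 eV
652 keV = 652000 eV
934 eV = 934 eV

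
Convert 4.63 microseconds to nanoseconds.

4630 nanoseconds

micro = 10^-6, nano = 10^-9; factor is 10^3.
4.63 × 10^3 = 4630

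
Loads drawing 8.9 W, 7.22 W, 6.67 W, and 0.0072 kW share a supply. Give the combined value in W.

In W:
  8.9 W → 8.9
  7.22 W → 7.22
  6.67 W → 6.67
  0.0072 kW = 0.0072 × 10³ W = 7.2
Sum: 8.9 + 7.22 + 6.67 + 7.2 = 29.99

29.99 W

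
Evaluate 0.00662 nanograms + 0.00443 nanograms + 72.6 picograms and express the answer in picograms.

83.65 picograms

In picograms:
  0.00662 nanograms = 0.00662 × 10^3 picograms = 6.62
  0.00443 nanograms = 0.00443 × 10^3 picograms = 4.43
  72.6 picograms → 72.6
Sum: 6.62 + 4.43 + 72.6 = 83.65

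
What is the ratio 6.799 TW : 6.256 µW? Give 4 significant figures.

(6.799e12) / (6.256e-6) = 1.0868e18

1087000000000000000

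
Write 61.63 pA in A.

pico = 1e-12, (no prefix) = 1e0; factor is 1e-12.
61.63 × 1e-12 = 0.00000000006163

0.00000000006163 A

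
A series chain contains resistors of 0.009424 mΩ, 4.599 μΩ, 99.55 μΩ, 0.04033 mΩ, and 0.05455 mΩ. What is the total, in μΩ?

In μΩ:
  0.009424 mΩ = 0.009424 × 10^3 μΩ = 9.424
  4.599 μΩ → 4.599
  99.55 μΩ → 99.55
  0.04033 mΩ = 0.04033 × 10^3 μΩ = 40.33
  0.05455 mΩ = 0.05455 × 10^3 μΩ = 54.55
Sum: 9.424 + 4.599 + 99.55 + 40.33 + 54.55 = 208.453

208.453 μΩ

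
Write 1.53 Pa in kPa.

0.00153 kPa

(no prefix) = 10⁰, kilo = 10³; factor is 10⁻³.
1.53 × 10⁻³ = 0.00153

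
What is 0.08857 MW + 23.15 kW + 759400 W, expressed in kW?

871.12 kW

In kW:
  0.08857 MW = 0.08857 × 10³ kW = 88.57
  23.15 kW → 23.15
  759400 W = 759400 × 10⁻³ kW = 759.4
Sum: 88.57 + 23.15 + 759.4 = 871.12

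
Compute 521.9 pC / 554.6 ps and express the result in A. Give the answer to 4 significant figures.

(521.9 × 10^-12) / (554.6 × 10^-12) = 0.941039 A

0.9410 A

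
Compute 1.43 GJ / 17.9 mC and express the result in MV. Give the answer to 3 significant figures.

79900 MV

(1.43e9) / (17.9e-3) = 0.079888e12 V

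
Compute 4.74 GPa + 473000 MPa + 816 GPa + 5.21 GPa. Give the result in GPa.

In GPa:
  4.74 GPa → 4.74
  473000 MPa = 473000e-3 GPa = 473
  816 GPa → 816
  5.21 GPa → 5.21
Sum: 4.74 + 473 + 816 + 5.21 = 1298.95

1298.95 GPa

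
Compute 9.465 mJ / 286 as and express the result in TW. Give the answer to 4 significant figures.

33.09 TW

(9.465 × 10⁻³) / (286 × 10⁻¹⁸) = 0.0330944 × 10¹⁵ W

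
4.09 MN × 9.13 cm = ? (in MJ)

4.09 × 10^6 × 9.13 × 10^-2 = 37.3417 × 10^4 J

0.373417 MJ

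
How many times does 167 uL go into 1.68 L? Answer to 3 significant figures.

(1.68) / (167 × 10^-6) = 0.01006 × 10^6

10100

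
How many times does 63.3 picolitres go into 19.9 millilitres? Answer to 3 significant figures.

314000000

(19.9e-3) / (63.3e-12) = 0.3144e9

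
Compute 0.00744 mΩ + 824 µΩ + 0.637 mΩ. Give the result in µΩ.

In µΩ:
  0.00744 mΩ = 0.00744 × 10^3 µΩ = 7.44
  824 µΩ → 824
  0.637 mΩ = 0.637 × 10^3 µΩ = 637
Sum: 7.44 + 824 + 637 = 1468.44

1468.44 µΩ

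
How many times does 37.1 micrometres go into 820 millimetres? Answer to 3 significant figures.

(820 × 10^-3) / (37.1 × 10^-6) = 22.1 × 10^3

22100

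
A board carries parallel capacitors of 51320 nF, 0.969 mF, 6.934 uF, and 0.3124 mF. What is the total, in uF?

1339.654 uF

In uF:
  51320 nF = 51320 × 10⁻³ uF = 51.32
  0.969 mF = 0.969 × 10³ uF = 969
  6.934 uF → 6.934
  0.3124 mF = 0.3124 × 10³ uF = 312.4
Sum: 51.32 + 969 + 6.934 + 312.4 = 1339.654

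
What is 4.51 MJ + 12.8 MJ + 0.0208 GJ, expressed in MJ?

38.11 MJ

In MJ:
  4.51 MJ → 4.51
  12.8 MJ → 12.8
  0.0208 GJ = 0.0208 × 10^3 MJ = 20.8
Sum: 4.51 + 12.8 + 20.8 = 38.11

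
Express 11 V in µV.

(no prefix) = 1e0, micro = 1e-6; factor is 1e6.
11 × 1e6 = 11000000

11000000 µV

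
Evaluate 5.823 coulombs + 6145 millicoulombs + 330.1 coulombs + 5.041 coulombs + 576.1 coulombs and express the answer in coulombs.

923.209 coulombs

In coulombs:
  5.823 coulombs → 5.823
  6145 millicoulombs = 6145e-3 coulombs = 6.145
  330.1 coulombs → 330.1
  5.041 coulombs → 5.041
  576.1 coulombs → 576.1
Sum: 5.823 + 6.145 + 330.1 + 5.041 + 576.1 = 923.209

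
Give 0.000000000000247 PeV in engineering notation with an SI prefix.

247 eV

= 247 eV; mantissa already in [1, 1000).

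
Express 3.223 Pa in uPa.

(no prefix) = 10^0, micro = 10^-6; factor is 10^6.
3.223 × 10^6 = 3223000

3223000 uPa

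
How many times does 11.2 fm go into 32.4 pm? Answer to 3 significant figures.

2890

(32.4 × 10^-12) / (11.2 × 10^-15) = 2.893 × 10^3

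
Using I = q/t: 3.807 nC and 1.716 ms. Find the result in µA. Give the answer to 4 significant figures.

2.219 µA

(3.807 × 10⁻⁹) / (1.716 × 10⁻³) = 2.21853 × 10⁻⁶ A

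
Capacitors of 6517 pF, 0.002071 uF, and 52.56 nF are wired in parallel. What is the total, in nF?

In nF:
  6517 pF = 6517e-3 nF = 6.517
  0.002071 uF = 0.002071e3 nF = 2.071
  52.56 nF → 52.56
Sum: 6.517 + 2.071 + 52.56 = 61.148

61.148 nF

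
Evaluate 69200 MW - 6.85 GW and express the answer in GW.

In GW:
  69200 MW = 69200e-3 GW = 69.2
  6.85 GW → 6.85
Difference: 69.2 - 6.85 = 62.35

62.35 GW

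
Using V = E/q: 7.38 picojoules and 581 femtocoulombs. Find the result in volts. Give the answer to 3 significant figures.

12.7 volts

(7.38e-12) / (581e-15) = 0.012702e3 V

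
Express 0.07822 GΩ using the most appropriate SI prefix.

= 78.22 × 10^6 Ω; 10^6 is mega.

78.22 MΩ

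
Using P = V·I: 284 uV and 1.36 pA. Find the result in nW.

284 × 10⁻⁶ × 1.36 × 10⁻¹² = 386.24 × 10⁻¹⁸ W

0.00000038624 nW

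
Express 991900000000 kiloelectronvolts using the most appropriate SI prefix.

= 991.9 × 10^12 electronvolts; 10^12 is tera.

991.9 teraelectronvolts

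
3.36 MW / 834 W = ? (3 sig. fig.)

(3.36e6) / (834) = 0.004029e6

4030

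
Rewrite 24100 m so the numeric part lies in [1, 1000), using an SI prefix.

24.1 km

= 24.1e3 m; 1e3 is kilo.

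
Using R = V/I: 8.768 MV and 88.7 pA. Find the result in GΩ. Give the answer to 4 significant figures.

(8.768e6) / (88.7e-12) = 0.0988501e18 Ω

98850000 GΩ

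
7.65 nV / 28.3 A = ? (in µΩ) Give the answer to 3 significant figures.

0.000270 µΩ

(7.65 × 10⁻⁹) / (28.3) = 0.27032 × 10⁻⁹ Ω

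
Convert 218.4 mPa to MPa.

0.0000002184 MPa

milli = 10^-3, mega = 10^6; factor is 10^-9.
218.4 × 10^-9 = 0.0000002184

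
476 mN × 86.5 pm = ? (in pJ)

476 × 10⁻³ × 86.5 × 10⁻¹² = 41174 × 10⁻¹⁵ J

41.174 pJ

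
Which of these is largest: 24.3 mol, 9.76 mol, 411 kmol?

411 kmol

24.3 mol = 24.3 mol
9.76 mol = 9.76 mol
411 kmol = 411000 mol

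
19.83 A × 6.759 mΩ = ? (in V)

19.83 × 6.759 × 10^-3 = 134.03097 × 10^-3 V

0.13403097 V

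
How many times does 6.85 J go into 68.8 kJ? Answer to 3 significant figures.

10000

(68.8 × 10³) / (6.85) = 10.04 × 10³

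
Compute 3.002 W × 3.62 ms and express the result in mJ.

3.002 × 3.62e-3 = 10.86724e-3 J

10.86724 mJ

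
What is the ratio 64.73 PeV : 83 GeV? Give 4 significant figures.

(64.73e15) / (83e9) = 0.77988e6

779900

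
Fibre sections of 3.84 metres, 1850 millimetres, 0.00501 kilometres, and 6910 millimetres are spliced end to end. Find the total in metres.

17.61 metres

In metres:
  3.84 metres → 3.84
  1850 millimetres = 1850 × 10^-3 metres = 1.85
  0.00501 kilometres = 0.00501 × 10^3 metres = 5.01
  6910 millimetres = 6910 × 10^-3 metres = 6.91
Sum: 3.84 + 1.85 + 5.01 + 6.91 = 17.61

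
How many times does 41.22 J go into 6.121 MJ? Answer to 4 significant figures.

(6.121 × 10^6) / (41.22) = 0.1485 × 10^6

148500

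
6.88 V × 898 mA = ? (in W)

6.88 × 898 × 10^-3 = 6178.24 × 10^-3 W

6.17824 W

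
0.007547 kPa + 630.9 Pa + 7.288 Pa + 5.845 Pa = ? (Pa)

In Pa:
  0.007547 kPa = 0.007547e3 Pa = 7.547
  630.9 Pa → 630.9
  7.288 Pa → 7.288
  5.845 Pa → 5.845
Sum: 7.547 + 630.9 + 7.288 + 5.845 = 651.58

651.58 Pa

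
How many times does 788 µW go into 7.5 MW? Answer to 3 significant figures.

(7.5e6) / (788e-6) = 0.009518e12

9520000000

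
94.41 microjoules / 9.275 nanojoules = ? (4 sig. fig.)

10180

(94.41 × 10⁻⁶) / (9.275 × 10⁻⁹) = 10.179 × 10³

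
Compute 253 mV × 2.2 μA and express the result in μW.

0.5566 μW

253e-3 × 2.2e-6 = 556.6e-9 W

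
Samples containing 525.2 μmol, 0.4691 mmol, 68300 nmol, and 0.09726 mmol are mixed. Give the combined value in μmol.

In μmol:
  525.2 μmol → 525.2
  0.4691 mmol = 0.4691 × 10³ μmol = 469.1
  68300 nmol = 68300 × 10⁻³ μmol = 68.3
  0.09726 mmol = 0.09726 × 10³ μmol = 97.26
Sum: 525.2 + 469.1 + 68.3 + 97.26 = 1159.86

1159.86 μmol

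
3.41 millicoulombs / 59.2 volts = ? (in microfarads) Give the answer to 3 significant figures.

57.6 microfarads

(3.41 × 10⁻³) / (59.2) = 0.057601 × 10⁻³ F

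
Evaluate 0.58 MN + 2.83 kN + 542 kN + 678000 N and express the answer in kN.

In kN:
  0.58 MN = 0.58e3 kN = 580
  2.83 kN → 2.83
  542 kN → 542
  678000 N = 678000e-3 kN = 678
Sum: 580 + 2.83 + 542 + 678 = 1802.83

1802.83 kN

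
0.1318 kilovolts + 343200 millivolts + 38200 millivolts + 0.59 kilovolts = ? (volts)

1103.2 volts

In volts:
  0.1318 kilovolts = 0.1318 × 10³ volts = 131.8
  343200 millivolts = 343200 × 10⁻³ volts = 343.2
  38200 millivolts = 38200 × 10⁻³ volts = 38.2
  0.59 kilovolts = 0.59 × 10³ volts = 590
Sum: 131.8 + 343.2 + 38.2 + 590 = 1103.2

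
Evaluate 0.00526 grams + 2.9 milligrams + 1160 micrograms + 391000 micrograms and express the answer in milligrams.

In milligrams:
  0.00526 grams = 0.00526 × 10³ milligrams = 5.26
  2.9 milligrams → 2.9
  1160 micrograms = 1160 × 10⁻³ milligrams = 1.16
  391000 micrograms = 391000 × 10⁻³ milligrams = 391
Sum: 5.26 + 2.9 + 1.16 + 391 = 400.32

400.32 milligrams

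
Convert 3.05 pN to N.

pico = 1e-12, (no prefix) = 1e0; factor is 1e-12.
3.05 × 1e-12 = 0.00000000000305

0.00000000000305 N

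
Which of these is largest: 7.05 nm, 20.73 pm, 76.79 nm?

7.05 nm = 0.00000000705 m
20.73 pm = 0.00000000002073 m
76.79 nm = 0.00000007679 m

76.79 nm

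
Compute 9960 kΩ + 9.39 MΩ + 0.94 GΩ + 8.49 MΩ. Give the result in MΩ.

In MΩ:
  9960 kΩ = 9960 × 10⁻³ MΩ = 9.96
  9.39 MΩ → 9.39
  0.94 GΩ = 0.94 × 10³ MΩ = 940
  8.49 MΩ → 8.49
Sum: 9.96 + 9.39 + 940 + 8.49 = 967.84

967.84 MΩ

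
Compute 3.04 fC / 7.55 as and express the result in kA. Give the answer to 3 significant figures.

0.403 kA

(3.04 × 10^-15) / (7.55 × 10^-18) = 0.40265 × 10^3 A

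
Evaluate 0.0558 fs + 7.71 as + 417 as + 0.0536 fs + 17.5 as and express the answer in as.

In as:
  0.0558 fs = 0.0558 × 10³ as = 55.8
  7.71 as → 7.71
  417 as → 417
  0.0536 fs = 0.0536 × 10³ as = 53.6
  17.5 as → 17.5
Sum: 55.8 + 7.71 + 417 + 53.6 + 17.5 = 551.61

551.61 as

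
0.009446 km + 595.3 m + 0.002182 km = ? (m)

In m:
  0.009446 km = 0.009446e3 m = 9.446
  595.3 m → 595.3
  0.002182 km = 0.002182e3 m = 2.182
Sum: 9.446 + 595.3 + 2.182 = 606.928

606.928 m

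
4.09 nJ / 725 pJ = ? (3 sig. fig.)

(4.09 × 10⁻⁹) / (725 × 10⁻¹²) = 0.005641 × 10³

5.64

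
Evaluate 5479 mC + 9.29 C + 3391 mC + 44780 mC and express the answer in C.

62.94 C

In C:
  5479 mC = 5479 × 10⁻³ C = 5.479
  9.29 C → 9.29
  3391 mC = 3391 × 10⁻³ C = 3.391
  44780 mC = 44780 × 10⁻³ C = 44.78
Sum: 5.479 + 9.29 + 3.391 + 44.78 = 62.94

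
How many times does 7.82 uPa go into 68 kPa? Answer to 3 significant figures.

(68e3) / (7.82e-6) = 8.696e9

8700000000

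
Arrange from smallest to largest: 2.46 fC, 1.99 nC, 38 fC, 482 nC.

2.46 fC < 38 fC < 1.99 nC < 482 nC

2.46 fC = 0.00000000000000246 C
1.99 nC = 0.00000000199 C
38 fC = 0.000000000000038 C
482 nC = 0.000000482 C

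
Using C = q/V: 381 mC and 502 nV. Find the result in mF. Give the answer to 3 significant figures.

759000000 mF

(381 × 10^-3) / (502 × 10^-9) = 0.75896 × 10^6 F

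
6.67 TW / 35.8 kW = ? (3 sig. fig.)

186000000

(6.67e12) / (35.8e3) = 0.1863e9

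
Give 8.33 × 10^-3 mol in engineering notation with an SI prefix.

8.33 mmol

= 8.33 × 10^-3 mol; 10^-3 is milli.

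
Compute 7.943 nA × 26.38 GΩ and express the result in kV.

0.20953634 kV

7.943 × 10⁻⁹ × 26.38 × 10⁹ = 209.53634 V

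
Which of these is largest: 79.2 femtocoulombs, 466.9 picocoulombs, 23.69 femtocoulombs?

79.2 femtocoulombs = 0.0000000000000792 coulombs
466.9 picocoulombs = 0.0000000004669 coulombs
23.69 femtocoulombs = 0.00000000000002369 coulombs

466.9 picocoulombs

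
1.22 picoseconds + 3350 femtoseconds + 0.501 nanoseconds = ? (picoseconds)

In picoseconds:
  1.22 picoseconds → 1.22
  3350 femtoseconds = 3350 × 10⁻³ picoseconds = 3.35
  0.501 nanoseconds = 0.501 × 10³ picoseconds = 501
Sum: 1.22 + 3.35 + 501 = 505.57

505.57 picoseconds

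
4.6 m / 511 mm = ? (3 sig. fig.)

9.00

(4.6) / (511 × 10⁻³) = 0.009002 × 10³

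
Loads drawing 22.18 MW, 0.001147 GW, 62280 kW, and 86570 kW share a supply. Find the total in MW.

172.177 MW

In MW:
  22.18 MW → 22.18
  0.001147 GW = 0.001147e3 MW = 1.147
  62280 kW = 62280e-3 MW = 62.28
  86570 kW = 86570e-3 MW = 86.57
Sum: 22.18 + 1.147 + 62.28 + 86.57 = 172.177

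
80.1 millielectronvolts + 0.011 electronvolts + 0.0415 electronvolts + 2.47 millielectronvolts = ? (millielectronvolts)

In millielectronvolts:
  80.1 millielectronvolts → 80.1
  0.011 electronvolts = 0.011 × 10³ millielectronvolts = 11
  0.0415 electronvolts = 0.0415 × 10³ millielectronvolts = 41.5
  2.47 millielectronvolts → 2.47
Sum: 80.1 + 11 + 41.5 + 2.47 = 135.07

135.07 millielectronvolts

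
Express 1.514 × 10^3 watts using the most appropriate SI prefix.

= 1.514 × 10^3 watts; 10^3 is kilo.

1.514 kilowatts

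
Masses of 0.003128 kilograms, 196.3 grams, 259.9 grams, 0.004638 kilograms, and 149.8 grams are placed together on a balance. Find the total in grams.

613.766 grams

In grams:
  0.003128 kilograms = 0.003128 × 10³ grams = 3.128
  196.3 grams → 196.3
  259.9 grams → 259.9
  0.004638 kilograms = 0.004638 × 10³ grams = 4.638
  149.8 grams → 149.8
Sum: 3.128 + 196.3 + 259.9 + 4.638 + 149.8 = 613.766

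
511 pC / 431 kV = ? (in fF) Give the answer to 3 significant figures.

(511 × 10^-12) / (431 × 10^3) = 1.1856 × 10^-15 F

1.19 fF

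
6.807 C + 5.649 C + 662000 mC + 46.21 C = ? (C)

In C:
  6.807 C → 6.807
  5.649 C → 5.649
  662000 mC = 662000e-3 C = 662
  46.21 C → 46.21
Sum: 6.807 + 5.649 + 662 + 46.21 = 720.666

720.666 C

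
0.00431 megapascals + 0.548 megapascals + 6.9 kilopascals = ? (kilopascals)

In kilopascals:
  0.00431 megapascals = 0.00431 × 10^3 kilopascals = 4.31
  0.548 megapascals = 0.548 × 10^3 kilopascals = 548
  6.9 kilopascals → 6.9
Sum: 4.31 + 548 + 6.9 = 559.21

559.21 kilopascals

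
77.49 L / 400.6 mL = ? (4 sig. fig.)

193.4

(77.49) / (400.6 × 10^-3) = 0.19343 × 10^3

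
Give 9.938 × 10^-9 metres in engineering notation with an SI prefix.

9.938 nanometres

= 9.938 × 10^-9 metres; 10^-9 is nano.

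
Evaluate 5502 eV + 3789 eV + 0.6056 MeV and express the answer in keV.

In keV:
  5502 eV = 5502 × 10^-3 keV = 5.502
  3789 eV = 3789 × 10^-3 keV = 3.789
  0.6056 MeV = 0.6056 × 10^3 keV = 605.6
Sum: 5.502 + 3.789 + 605.6 = 614.891

614.891 keV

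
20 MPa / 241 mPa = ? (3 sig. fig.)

(20 × 10^6) / (241 × 10^-3) = 0.08299 × 10^9

83000000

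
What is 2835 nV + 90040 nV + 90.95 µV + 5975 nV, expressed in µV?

In µV:
  2835 nV = 2835 × 10⁻³ µV = 2.835
  90040 nV = 90040 × 10⁻³ µV = 90.04
  90.95 µV → 90.95
  5975 nV = 5975 × 10⁻³ µV = 5.975
Sum: 2.835 + 90.04 + 90.95 + 5.975 = 189.8

189.8 µV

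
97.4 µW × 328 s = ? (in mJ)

31.9472 mJ

97.4 × 10⁻⁶ × 328 = 31947.2 × 10⁻⁶ J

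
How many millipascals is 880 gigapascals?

880000000000000 millipascals

giga = 1e9, milli = 1e-3; factor is 1e12.
880 × 1e12 = 880000000000000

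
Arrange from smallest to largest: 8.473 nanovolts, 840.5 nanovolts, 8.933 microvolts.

8.473 nanovolts < 840.5 nanovolts < 8.933 microvolts

8.473 nanovolts = 0.000000008473 volts
840.5 nanovolts = 0.0000008405 volts
8.933 microvolts = 0.000008933 volts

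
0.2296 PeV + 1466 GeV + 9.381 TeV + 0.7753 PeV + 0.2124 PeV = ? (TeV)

In TeV:
  0.2296 PeV = 0.2296 × 10³ TeV = 229.6
  1466 GeV = 1466 × 10⁻³ TeV = 1.466
  9.381 TeV → 9.381
  0.7753 PeV = 0.7753 × 10³ TeV = 775.3
  0.2124 PeV = 0.2124 × 10³ TeV = 212.4
Sum: 229.6 + 1.466 + 9.381 + 775.3 + 212.4 = 1228.147

1228.147 TeV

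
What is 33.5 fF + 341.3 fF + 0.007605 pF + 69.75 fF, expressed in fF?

In fF:
  33.5 fF → 33.5
  341.3 fF → 341.3
  0.007605 pF = 0.007605 × 10³ fF = 7.605
  69.75 fF → 69.75
Sum: 33.5 + 341.3 + 7.605 + 69.75 = 452.155

452.155 fF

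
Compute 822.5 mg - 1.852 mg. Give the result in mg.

In mg:
  822.5 mg → 822.5
  1.852 mg → 1.852
Difference: 822.5 - 1.852 = 820.648

820.648 mg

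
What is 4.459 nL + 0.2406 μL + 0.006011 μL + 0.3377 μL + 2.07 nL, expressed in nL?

590.84 nL

In nL:
  4.459 nL → 4.459
  0.2406 μL = 0.2406e3 nL = 240.6
  0.006011 μL = 0.006011e3 nL = 6.011
  0.3377 μL = 0.3377e3 nL = 337.7
  2.07 nL → 2.07
Sum: 4.459 + 240.6 + 6.011 + 337.7 + 2.07 = 590.84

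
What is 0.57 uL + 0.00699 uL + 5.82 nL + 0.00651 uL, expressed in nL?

In nL:
  0.57 uL = 0.57 × 10³ nL = 570
  0.00699 uL = 0.00699 × 10³ nL = 6.99
  5.82 nL → 5.82
  0.00651 uL = 0.00651 × 10³ nL = 6.51
Sum: 570 + 6.99 + 5.82 + 6.51 = 589.32

589.32 nL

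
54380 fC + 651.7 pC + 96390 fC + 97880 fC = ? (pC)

900.35 pC

In pC:
  54380 fC = 54380e-3 pC = 54.38
  651.7 pC → 651.7
  96390 fC = 96390e-3 pC = 96.39
  97880 fC = 97880e-3 pC = 97.88
Sum: 54.38 + 651.7 + 96.39 + 97.88 = 900.35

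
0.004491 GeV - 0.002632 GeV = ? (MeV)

In MeV:
  0.004491 GeV = 0.004491e3 MeV = 4.491
  0.002632 GeV = 0.002632e3 MeV = 2.632
Difference: 4.491 - 2.632 = 1.859

1.859 MeV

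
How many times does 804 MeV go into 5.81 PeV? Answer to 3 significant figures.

7230000

(5.81 × 10^15) / (804 × 10^6) = 0.007226 × 10^9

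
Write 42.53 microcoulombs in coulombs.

micro = 1e-6, (no prefix) = 1e0; factor is 1e-6.
42.53 × 1e-6 = 0.00004253

0.00004253 coulombs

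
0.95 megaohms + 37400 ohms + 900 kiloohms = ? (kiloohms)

In kiloohms:
  0.95 megaohms = 0.95 × 10³ kiloohms = 950
  37400 ohms = 37400 × 10⁻³ kiloohms = 37.4
  900 kiloohms → 900
Sum: 950 + 37.4 + 900 = 1887.4

1887.4 kiloohms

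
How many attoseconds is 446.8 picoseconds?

pico = 1e-12, atto = 1e-18; factor is 1e6.
446.8 × 1e6 = 446800000

446800000 attoseconds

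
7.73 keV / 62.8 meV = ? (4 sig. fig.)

(7.73 × 10^3) / (62.8 × 10^-3) = 0.12309 × 10^6

123100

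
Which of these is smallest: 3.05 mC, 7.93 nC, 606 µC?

3.05 mC = 0.00305 C
7.93 nC = 0.00000000793 C
606 µC = 0.000606 C

7.93 nC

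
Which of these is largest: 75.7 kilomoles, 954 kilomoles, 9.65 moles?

75.7 kilomoles = 75700 moles
954 kilomoles = 954000 moles
9.65 moles = 9.65 moles

954 kilomoles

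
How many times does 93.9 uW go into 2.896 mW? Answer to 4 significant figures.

30.84

(2.896 × 10^-3) / (93.9 × 10^-6) = 0.030841 × 10^3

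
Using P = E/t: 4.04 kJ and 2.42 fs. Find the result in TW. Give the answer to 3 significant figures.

(4.04 × 10^3) / (2.42 × 10^-15) = 1.6694 × 10^18 W

1670000 TW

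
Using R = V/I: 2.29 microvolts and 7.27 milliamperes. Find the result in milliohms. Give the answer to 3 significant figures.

0.315 milliohms

(2.29 × 10⁻⁶) / (7.27 × 10⁻³) = 0.31499 × 10⁻³ Ω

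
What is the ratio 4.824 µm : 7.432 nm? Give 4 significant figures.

649.1

(4.824 × 10^-6) / (7.432 × 10^-9) = 0.64909 × 10^3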